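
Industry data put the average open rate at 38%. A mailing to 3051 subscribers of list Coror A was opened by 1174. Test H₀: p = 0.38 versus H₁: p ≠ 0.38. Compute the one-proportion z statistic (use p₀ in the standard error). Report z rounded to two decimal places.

z = 0.55

p̂ = 1174/3051 = 0.3848.
Standard error under H₀: √(0.38×0.62/3051) = 0.0088.
z = (0.3848 − 0.38)/0.0088 = 0.0048/0.0088 = 0.55.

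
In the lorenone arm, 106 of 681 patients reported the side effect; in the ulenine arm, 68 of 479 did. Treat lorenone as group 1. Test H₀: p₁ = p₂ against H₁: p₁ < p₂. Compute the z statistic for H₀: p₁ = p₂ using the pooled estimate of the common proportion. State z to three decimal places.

p̂₁ = 106/681 ≈ 0.15565, p̂₂ = 68/479 ≈ 0.14196.
Pooled p̂ = (106+68)/(681+479) = 174/1160 = 0.15000.
SE = √(p̂(1−p̂)(1/n₁+1/n₂)) = √(0.15000·0.85000·0.00355611) = √(0.000453404) = 0.02129.
z = (0.15565 − 0.14196)/0.02129 = 0.01369/0.02129 = 0.643.
p-value = P(Z < 0.643) ≈ 0.7399.

z = 0.643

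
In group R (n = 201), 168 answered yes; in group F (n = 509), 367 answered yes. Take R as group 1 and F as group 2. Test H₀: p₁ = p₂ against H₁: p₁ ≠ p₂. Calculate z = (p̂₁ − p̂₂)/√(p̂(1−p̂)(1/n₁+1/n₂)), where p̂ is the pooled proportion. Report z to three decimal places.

z = 3.198

p̂₁ = 168/201 ≈ 0.83582, p̂₂ = 367/509 ≈ 0.72102.
Pooled p̂ = (168+367)/(201+509) = 535/710 = 0.75352.
SE = √(0.185727 × 0.00693976) = 0.03590.
z = (0.83582 − 0.72102)/0.03590 = 0.11480/0.03590 = 3.198.
p-value = 2·P(Z > 3.198) ≈ 0.0014.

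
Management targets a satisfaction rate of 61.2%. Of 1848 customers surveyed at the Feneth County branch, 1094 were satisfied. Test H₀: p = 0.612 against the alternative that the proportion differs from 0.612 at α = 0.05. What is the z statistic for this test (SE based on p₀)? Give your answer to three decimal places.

z = -1.765

p̂ = 1094/1848 ≈ 0.59199.
SE = √(p₀(1−p₀)/n) = √(0.23746/1848) = 0.01134.
z = (0.59199 − 0.612)/0.01134 = -0.02001/0.01134 = -1.765.
Two-sided p-value ≈ 2·Φ(−1.765) = 0.0775, so at α = 0.05 we fail to reject H₀.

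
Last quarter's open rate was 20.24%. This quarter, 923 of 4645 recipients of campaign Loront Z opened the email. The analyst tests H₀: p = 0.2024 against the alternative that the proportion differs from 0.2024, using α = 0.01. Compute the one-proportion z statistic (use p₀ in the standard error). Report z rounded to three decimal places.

z = -0.626

p̂ = 923/4645 = 0.198708.
SE = √(p₀(1−p₀)/n) = √(0.16143/4645) = 0.005895.
z = (0.198708 − 0.2024)/0.005895 = -0.003692/0.005895 = -0.626.
p-value = 2·P(Z > 0.626) ≈ 0.5312. With α = 0.01, fail to reject H₀.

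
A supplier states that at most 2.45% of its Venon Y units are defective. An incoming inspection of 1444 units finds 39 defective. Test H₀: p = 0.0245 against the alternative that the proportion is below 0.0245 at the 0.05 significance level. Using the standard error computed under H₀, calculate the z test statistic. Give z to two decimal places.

z = 0.62

p̂ = 39/1444 ≈ 0.02701.
Standard error under H₀: √(0.0245×0.9755/1444) = 0.00407.
z = (0.02701 − 0.0245)/0.00407 = 0.00251/0.00407 = 0.62.
p-value = P(Z < 0.617) ≈ 0.7312. With α = 0.05, fail to reject H₀.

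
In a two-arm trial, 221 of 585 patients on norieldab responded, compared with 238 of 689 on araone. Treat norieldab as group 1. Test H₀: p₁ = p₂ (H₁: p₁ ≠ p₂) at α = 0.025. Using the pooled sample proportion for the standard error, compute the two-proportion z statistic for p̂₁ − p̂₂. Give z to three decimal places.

z = 1.199

p̂₁ = 221/585 ≈ 0.37778, p̂₂ = 238/689 ≈ 0.34543.
Pooled p̂ = (221+238)/(585+689) = 459/1274 = 0.36028.
SE = √(p̂(1−p̂)(1/n₁+1/n₂)) = √(0.36028·0.63972·0.00316078) = √(0.000728494) = 0.02699.
z = (0.37778 − 0.34543)/0.02699 = 0.03235/0.02699 = 1.199.
p-value = 2·P(Z > 1.199) ≈ 0.2307. With α = 0.025, fail to reject H₀.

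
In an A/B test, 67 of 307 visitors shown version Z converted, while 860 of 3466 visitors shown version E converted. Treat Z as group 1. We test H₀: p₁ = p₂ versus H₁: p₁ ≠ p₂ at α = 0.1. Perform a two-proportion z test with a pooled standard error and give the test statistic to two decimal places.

z = -1.17

p̂₁ = 67/307 = 0.2182, p̂₂ = 860/3466 = 0.2481.
Pooled p̂ = (67+860)/(307+3466) = 927/3773 = 0.2457.
SE = √(p̂(1−p̂)(1/n₁+1/n₂)) = √(0.2457·0.7543·0.00354585) = √(0.000657145) = 0.0256.
z = (0.2182 − 0.2481)/0.0256 = -0.0299/0.0256 = -1.17.
p-value = 2·P(Z > 1.166) ≈ 0.2437. With α = 0.1, fail to reject H₀.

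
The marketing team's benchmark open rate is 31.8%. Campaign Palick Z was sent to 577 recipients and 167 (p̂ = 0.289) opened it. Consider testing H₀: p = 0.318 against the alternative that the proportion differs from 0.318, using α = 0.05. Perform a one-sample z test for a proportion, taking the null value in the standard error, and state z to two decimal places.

z = -1.47

p̂ = 167/577 = 0.2894.
Under H₀, SE = √(0.318·0.682/577) = √(0.000375868) = 0.0194.
z = (0.2894 − 0.318)/0.0194 = -0.0286/0.0194 = -1.47.
Two-sided p-value ≈ 2·Φ(−1.474) = 0.1406; since p > α = 0.05, fail to reject H₀.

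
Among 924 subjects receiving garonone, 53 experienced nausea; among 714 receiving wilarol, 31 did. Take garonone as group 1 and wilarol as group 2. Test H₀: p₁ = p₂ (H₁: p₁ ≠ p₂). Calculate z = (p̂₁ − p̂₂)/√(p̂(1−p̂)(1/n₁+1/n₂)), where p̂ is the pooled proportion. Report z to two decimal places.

p̂₁ = 53/924 ≈ 0.0574, p̂₂ = 31/714 ≈ 0.0434.
Pooled p̂ = (53+31)/(924+714) = 84/1638 = 0.0513.
SE = √(p̂(1−p̂)(1/n₁+1/n₂)) = √(0.0513·0.9487·0.00248281) = √(0.000120794) = 0.0110.
z = (0.0574 − 0.0434)/0.0110 = 0.0140/0.0110 = 1.27.

z = 1.27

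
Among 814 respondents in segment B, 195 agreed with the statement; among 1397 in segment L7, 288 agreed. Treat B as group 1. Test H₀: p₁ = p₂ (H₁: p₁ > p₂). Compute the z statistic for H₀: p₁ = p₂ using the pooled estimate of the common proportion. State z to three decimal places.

p̂₁ = 195/814 ≈ 0.23956, p̂₂ = 288/1397 ≈ 0.20616.
Pooled p̂ = (195+288)/(814+1397) = 483/2211 = 0.21845.
SE = √(p̂(1−p̂)(1/n₁+1/n₂)) = √(0.21845·0.78155·0.00194432) = √(0.000331957) = 0.01822.
z = (0.23956 − 0.20616)/0.01822 = 0.03340/0.01822 = 1.833.
p-value = P(Z > 1.833) ≈ 0.0334.

z = 1.833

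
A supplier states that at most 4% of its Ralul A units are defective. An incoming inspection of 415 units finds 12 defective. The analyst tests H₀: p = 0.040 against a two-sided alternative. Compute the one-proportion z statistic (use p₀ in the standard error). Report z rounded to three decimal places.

p̂ = 12/415 ≈ 0.02892.
Standard error under H₀: √(0.04×0.96/415) = 0.00962.
z = (0.02892 − 0.04)/0.00962 = -0.01108/0.00962 = -1.152.
Two-sided p-value ≈ 2·Φ(−1.152) = 0.2492.

z = -1.152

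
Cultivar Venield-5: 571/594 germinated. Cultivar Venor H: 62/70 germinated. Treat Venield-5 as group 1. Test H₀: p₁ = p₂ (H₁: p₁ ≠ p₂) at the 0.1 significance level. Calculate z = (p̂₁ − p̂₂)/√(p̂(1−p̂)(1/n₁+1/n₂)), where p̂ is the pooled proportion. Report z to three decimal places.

p̂₁ = 571/594 ≈ 0.961279, p̂₂ = 62/70 ≈ 0.885714.
Pooled p̂ = (571+62)/(594+70) = 633/664 = 0.953313.
SE = √(0.0445071 × 0.0159692) = 0.026660.
z = (0.961279 − 0.885714)/0.026660 = 0.075565/0.026660 = 2.834.
Two-sided p-value ≈ 2·Φ(−2.834) = 0.0046, so at α = 0.1 we reject H₀.

z = 2.834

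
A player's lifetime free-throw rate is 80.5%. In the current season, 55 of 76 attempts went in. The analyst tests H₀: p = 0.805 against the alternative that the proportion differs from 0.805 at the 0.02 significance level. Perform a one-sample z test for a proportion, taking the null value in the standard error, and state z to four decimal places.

p̂ = 55/76 ≈ 0.723684.
SE = √(p₀(1−p₀)/n) = √(0.15697/76) = 0.045447.
z = (0.723684 − 0.805)/0.045447 = -0.081316/0.045447 = -1.7892.
Two-sided p-value ≈ 2·Φ(−1.789) = 0.0736. With α = 0.02, fail to reject H₀.

z = -1.7892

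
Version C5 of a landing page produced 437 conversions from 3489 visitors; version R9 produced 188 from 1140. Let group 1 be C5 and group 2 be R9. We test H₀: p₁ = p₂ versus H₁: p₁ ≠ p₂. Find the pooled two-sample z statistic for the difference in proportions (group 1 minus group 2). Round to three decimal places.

p̂₁ = 437/3489 = 0.125251, p̂₂ = 188/1140 = 0.164912.
Pooled p̂ = (437+188)/(3489+1140) = 625/4629 = 0.135018.
SE = √(p̂(1−p̂)(1/n₁+1/n₂)) = √(0.135018·0.864982·0.00116381) = √(0.000135919) = 0.011658.
z = (0.125251 − 0.164912)/0.011658 = -0.039661/0.011658 = -3.402.
p-value = 2·P(Z > 3.402) ≈ 0.0007.

z = -3.402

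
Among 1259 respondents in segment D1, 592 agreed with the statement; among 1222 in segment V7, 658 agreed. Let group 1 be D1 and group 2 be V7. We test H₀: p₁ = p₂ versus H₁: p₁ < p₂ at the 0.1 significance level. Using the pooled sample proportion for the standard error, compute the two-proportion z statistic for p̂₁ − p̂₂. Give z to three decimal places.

z = -3.399

p̂₁ = 592/1259 = 0.47021, p̂₂ = 658/1222 = 0.53846.
Pooled p̂ = (592+658)/(1259+1222) = 1250/2481 = 0.50383.
SE = √(p̂(1−p̂)(1/n₁+1/n₂)) = √(0.50383·0.49617·0.00161261) = √(0.000403129) = 0.02008.
z = (0.47021 − 0.53846)/0.02008 = -0.06825/0.02008 = -3.399.
p-value = P(Z < -3.399) ≈ 0.0003; since p < α = 0.1, reject H₀.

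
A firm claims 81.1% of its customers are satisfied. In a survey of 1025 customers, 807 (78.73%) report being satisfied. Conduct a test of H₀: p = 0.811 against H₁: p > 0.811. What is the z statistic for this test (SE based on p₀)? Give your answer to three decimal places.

p̂ = 807/1025 = 0.787317.
SE = √(p₀(1−p₀)/n) = √(0.15328/1025) = 0.012229.
z = (0.787317 − 0.811)/0.012229 = -0.023683/0.012229 = -1.937.
p-value = P(Z > -1.937) ≈ 0.9736.

z = -1.937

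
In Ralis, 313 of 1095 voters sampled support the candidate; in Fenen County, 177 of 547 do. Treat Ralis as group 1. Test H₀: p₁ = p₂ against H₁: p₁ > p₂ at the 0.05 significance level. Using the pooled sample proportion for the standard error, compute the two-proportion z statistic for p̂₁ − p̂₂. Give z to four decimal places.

p̂₁ = 313/1095 = 0.285845, p̂₂ = 177/547 = 0.323583.
Pooled p̂ = (313+177)/(1095+547) = 490/1642 = 0.298417.
SE = √(0.209364 × 0.0027414) = 0.023957.
z = (0.285845 − 0.323583)/0.023957 = -0.037738/0.023957 = -1.5752.
p-value = P(Z > -1.575) ≈ 0.9424; since p > α = 0.05, fail to reject H₀.

z = -1.5752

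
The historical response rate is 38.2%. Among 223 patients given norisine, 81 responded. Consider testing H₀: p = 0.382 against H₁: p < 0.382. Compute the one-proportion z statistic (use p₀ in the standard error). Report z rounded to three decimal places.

z = -0.577

p̂ = 81/223 ≈ 0.36323.
SE = √(p₀(1−p₀)/n) = √(0.23608/223) = 0.03254.
z = (0.36323 − 0.382)/0.03254 = -0.01877/0.03254 = -0.577.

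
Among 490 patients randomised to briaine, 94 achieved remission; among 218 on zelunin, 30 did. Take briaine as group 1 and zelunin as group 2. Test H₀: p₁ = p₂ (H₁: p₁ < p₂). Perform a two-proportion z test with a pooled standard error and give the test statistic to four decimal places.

p̂₁ = 94/490 ≈ 0.191837, p̂₂ = 30/218 ≈ 0.137615.
Pooled p̂ = (94+30)/(490+218) = 124/708 = 0.175141.
SE = √(0.144467 × 0.00662797) = 0.030944.
z = (0.191837 − 0.137615)/0.030944 = 0.054222/0.030944 = 1.7523.
p-value = P(Z < 1.752) ≈ 0.9601.

z = 1.7523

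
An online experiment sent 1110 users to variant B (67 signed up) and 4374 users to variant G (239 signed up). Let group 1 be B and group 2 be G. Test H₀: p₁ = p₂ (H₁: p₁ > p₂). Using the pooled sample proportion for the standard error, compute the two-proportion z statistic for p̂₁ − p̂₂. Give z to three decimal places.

z = 0.741

p̂₁ = 67/1110 ≈ 0.060360, p̂₂ = 239/4374 ≈ 0.054641.
Pooled p̂ = (67+239)/(1110+4374) = 306/5484 = 0.055799.
SE = √(0.0526852 × 0.00112952) = 0.007714.
z = (0.060360 − 0.054641)/0.007714 = 0.005719/0.007714 = 0.741.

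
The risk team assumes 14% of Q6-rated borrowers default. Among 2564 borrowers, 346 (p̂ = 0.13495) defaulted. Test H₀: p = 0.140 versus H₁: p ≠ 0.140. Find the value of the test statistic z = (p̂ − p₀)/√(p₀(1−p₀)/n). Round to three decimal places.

z = -0.738

p̂ = 346/2564 ≈ 0.134945.
SE = √(p₀(1−p₀)/n) = √(0.1204/2564) = 0.006853.
z = (0.134945 − 0.14)/0.006853 = -0.005055/0.006853 = -0.738.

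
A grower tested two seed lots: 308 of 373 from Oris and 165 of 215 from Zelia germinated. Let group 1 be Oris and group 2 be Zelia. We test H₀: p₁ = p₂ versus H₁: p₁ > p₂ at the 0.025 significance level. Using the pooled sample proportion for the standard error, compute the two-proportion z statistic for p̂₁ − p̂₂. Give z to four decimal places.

p̂₁ = 308/373 = 0.825737, p̂₂ = 165/215 = 0.767442.
Pooled p̂ = (308+165)/(373+215) = 473/588 = 0.804422.
SE = √(p̂(1−p̂)(1/n₁+1/n₂)) = √(0.804422·0.195578·0.00733213) = √(0.00115354) = 0.033964.
z = (0.825737 − 0.767442)/0.033964 = 0.058295/0.033964 = 1.7164.
p-value = P(Z > 1.716) ≈ 0.0430, so at α = 0.025 we fail to reject H₀.

z = 1.7164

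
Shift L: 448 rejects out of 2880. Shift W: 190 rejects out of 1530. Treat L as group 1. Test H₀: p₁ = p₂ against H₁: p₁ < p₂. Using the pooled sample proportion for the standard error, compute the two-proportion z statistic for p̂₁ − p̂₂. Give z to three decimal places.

p̂₁ = 448/2880 = 0.15556, p̂₂ = 190/1530 = 0.12418.
Pooled p̂ = (448+190)/(2880+1530) = 638/4410 = 0.14467.
SE = √(0.123741 × 0.00100082) = 0.01113.
z = (0.15556 − 0.12418)/0.01113 = 0.03138/0.01113 = 2.819.
p-value = P(Z < 2.819) ≈ 0.9976.

z = 2.819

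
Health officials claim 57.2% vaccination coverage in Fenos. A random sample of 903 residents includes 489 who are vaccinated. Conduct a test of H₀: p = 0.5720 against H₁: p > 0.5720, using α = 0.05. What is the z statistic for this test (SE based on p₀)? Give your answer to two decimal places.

z = -1.85

p̂ = 489/903 ≈ 0.5415.
Standard error under H₀: √(0.572×0.428/903) = 0.0165.
z = (0.5415 − 0.572)/0.0165 = -0.0305/0.0165 = -1.85.
p-value = P(Z > -1.851) ≈ 0.9679; since p > α = 0.05, fail to reject H₀.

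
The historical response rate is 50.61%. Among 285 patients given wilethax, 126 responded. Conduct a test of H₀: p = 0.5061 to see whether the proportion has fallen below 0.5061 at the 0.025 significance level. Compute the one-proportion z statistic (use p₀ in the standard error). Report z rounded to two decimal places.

z = -2.16

p̂ = 126/285 ≈ 0.4421.
Standard error under H₀: √(0.5061×0.4939/285) = 0.0296.
z = (0.4421 − 0.5061)/0.0296 = -0.0640/0.0296 = -2.16.
p-value = P(Z < -2.161) ≈ 0.0154; since p < α = 0.025, reject H₀.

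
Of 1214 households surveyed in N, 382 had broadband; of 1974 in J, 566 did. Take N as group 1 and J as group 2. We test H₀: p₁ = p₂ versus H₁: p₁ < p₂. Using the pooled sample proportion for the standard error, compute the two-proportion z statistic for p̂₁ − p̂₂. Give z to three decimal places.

p̂₁ = 382/1214 ≈ 0.314662, p̂₂ = 566/1974 ≈ 0.286727.
Pooled p̂ = (382+566)/(1214+1974) = 948/3188 = 0.297365.
SE = √(0.208939 × 0.00133031) = 0.016672.
z = (0.314662 − 0.286727)/0.016672 = 0.027935/0.016672 = 1.676.
p-value = P(Z < 1.676) ≈ 0.9531.

z = 1.676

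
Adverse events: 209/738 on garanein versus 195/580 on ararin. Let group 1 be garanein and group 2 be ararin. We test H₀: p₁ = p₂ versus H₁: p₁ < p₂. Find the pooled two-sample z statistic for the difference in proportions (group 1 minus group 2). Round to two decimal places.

z = -2.07

p̂₁ = 209/738 ≈ 0.2832, p̂₂ = 195/580 ≈ 0.3362.
Pooled p̂ = (209+195)/(738+580) = 404/1318 = 0.3065.
SE = √(p̂(1−p̂)(1/n₁+1/n₂)) = √(0.3065·0.6935·0.00307915) = √(0.000654527) = 0.0256.
z = (0.2832 − 0.3362)/0.0256 = -0.0530/0.0256 = -2.07.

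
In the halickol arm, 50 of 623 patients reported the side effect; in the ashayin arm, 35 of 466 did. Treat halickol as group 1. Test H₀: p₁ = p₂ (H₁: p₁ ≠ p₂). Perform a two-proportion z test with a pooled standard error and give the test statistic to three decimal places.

z = 0.313

p̂₁ = 50/623 = 0.08026, p̂₂ = 35/466 = 0.07511.
Pooled p̂ = (50+35)/(623+466) = 85/1089 = 0.07805.
SE = √(0.0719609 × 0.00375106) = 0.01643.
z = (0.08026 − 0.07511)/0.01643 = 0.00515/0.01643 = 0.313.
p-value = 2·P(Z > 0.313) ≈ 0.7540.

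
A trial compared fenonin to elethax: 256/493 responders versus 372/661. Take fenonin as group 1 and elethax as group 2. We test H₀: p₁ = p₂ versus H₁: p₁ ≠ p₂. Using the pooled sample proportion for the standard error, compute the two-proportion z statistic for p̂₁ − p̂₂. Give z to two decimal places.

p̂₁ = 256/493 ≈ 0.5193, p̂₂ = 372/661 ≈ 0.5628.
Pooled p̂ = (256+372)/(493+661) = 628/1154 = 0.5442.
SE = √(p̂(1−p̂)(1/n₁+1/n₂)) = √(0.5442·0.4558·0.00354126) = √(0.000878398) = 0.0296.
z = (0.5193 − 0.5628)/0.0296 = -0.0435/0.0296 = -1.47.
Two-sided p-value ≈ 2·Φ(−1.468) = 0.1421.

z = -1.47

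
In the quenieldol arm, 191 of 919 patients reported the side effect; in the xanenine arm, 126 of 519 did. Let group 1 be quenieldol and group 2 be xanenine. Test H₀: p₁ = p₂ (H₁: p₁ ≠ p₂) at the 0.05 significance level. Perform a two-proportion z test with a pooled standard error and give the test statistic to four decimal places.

z = -1.5350

p̂₁ = 191/919 ≈ 0.207835, p̂₂ = 126/519 ≈ 0.242775.
Pooled p̂ = (191+126)/(919+519) = 317/1438 = 0.220445.
SE = √(p̂(1−p̂)(1/n₁+1/n₂)) = √(0.220445·0.779555·0.00301492) = √(0.000518111) = 0.022762.
z = (0.207835 − 0.242775)/0.022762 = -0.034940/0.022762 = -1.5350.
p-value = 2·P(Z > 1.535) ≈ 0.1248, so at α = 0.05 we fail to reject H₀.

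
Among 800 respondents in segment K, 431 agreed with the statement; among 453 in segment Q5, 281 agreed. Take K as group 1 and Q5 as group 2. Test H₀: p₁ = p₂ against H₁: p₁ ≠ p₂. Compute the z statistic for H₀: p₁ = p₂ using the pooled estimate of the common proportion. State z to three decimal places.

p̂₁ = 431/800 = 0.53875, p̂₂ = 281/453 = 0.62031.
Pooled p̂ = (431+281)/(800+453) = 712/1253 = 0.56824.
SE = √(0.245344 × 0.00345751) = 0.02913.
z = (0.53875 − 0.62031)/0.02913 = -0.08156/0.02913 = -2.800.

z = -2.800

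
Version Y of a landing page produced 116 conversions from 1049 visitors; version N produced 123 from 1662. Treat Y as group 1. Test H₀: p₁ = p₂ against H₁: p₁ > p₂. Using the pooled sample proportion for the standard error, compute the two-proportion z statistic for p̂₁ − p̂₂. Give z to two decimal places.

p̂₁ = 116/1049 = 0.1106, p̂₂ = 123/1662 = 0.0740.
Pooled p̂ = (116+123)/(1049+1662) = 239/2711 = 0.0882.
SE = √(0.0803873 × 0.00155497) = 0.0112.
z = (0.1106 − 0.0740)/0.0112 = 0.0366/0.0112 = 3.27.

z = 3.27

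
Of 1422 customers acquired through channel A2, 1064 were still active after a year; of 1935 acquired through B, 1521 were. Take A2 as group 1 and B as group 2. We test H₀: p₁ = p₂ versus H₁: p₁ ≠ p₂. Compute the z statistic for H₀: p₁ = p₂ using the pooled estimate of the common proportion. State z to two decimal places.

z = -2.57

p̂₁ = 1064/1422 = 0.7482, p̂₂ = 1521/1935 = 0.7860.
Pooled p̂ = (1064+1521)/(1422+1935) = 2585/3357 = 0.7700.
SE = √(0.177082 × 0.00122003) = 0.0147.
z = (0.7482 − 0.7860)/0.0147 = -0.0378/0.0147 = -2.57.
Two-sided p-value ≈ 2·Φ(−2.572) = 0.0101.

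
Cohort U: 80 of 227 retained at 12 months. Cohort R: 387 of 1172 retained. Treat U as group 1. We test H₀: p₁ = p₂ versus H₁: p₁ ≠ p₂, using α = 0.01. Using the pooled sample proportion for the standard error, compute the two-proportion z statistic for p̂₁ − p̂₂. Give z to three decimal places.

p̂₁ = 80/227 ≈ 0.35242, p̂₂ = 387/1172 ≈ 0.33020.
Pooled p̂ = (80+387)/(227+1172) = 467/1399 = 0.33381.
SE = √(p̂(1−p̂)(1/n₁+1/n₂)) = √(0.33381·0.66619·0.00525853) = √(0.0011694) = 0.03420.
z = (0.35242 − 0.33020)/0.03420 = 0.02222/0.03420 = 0.650.
p-value = 2·P(Z > 0.650) ≈ 0.5159. With α = 0.01, fail to reject H₀.

z = 0.650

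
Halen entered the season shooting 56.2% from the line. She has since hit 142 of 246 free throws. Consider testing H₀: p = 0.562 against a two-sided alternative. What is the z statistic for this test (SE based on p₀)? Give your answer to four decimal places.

z = 0.4816

p̂ = 142/246 ≈ 0.577236.
SE = √(p₀(1−p₀)/n) = √(0.24616/246) = 0.031633.
z = (0.577236 − 0.562)/0.031633 = 0.015236/0.031633 = 0.4816.
p-value = 2·P(Z > 0.482) ≈ 0.6301.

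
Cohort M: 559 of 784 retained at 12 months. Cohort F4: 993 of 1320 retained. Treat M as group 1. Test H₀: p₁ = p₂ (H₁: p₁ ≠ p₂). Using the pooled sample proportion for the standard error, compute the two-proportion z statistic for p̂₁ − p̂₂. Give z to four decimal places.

z = -1.9794

p̂₁ = 559/784 = 0.713010, p̂₂ = 993/1320 = 0.752273.
Pooled p̂ = (559+993)/(784+1320) = 1552/2104 = 0.737643.
SE = √(0.193526 × 0.00203309) = 0.019836.
z = (0.713010 − 0.752273)/0.019836 = -0.039263/0.019836 = -1.9794.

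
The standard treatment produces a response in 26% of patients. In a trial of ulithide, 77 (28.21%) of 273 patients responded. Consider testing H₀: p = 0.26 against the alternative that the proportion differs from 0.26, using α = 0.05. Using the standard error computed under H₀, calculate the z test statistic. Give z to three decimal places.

z = 0.831

p̂ = 77/273 ≈ 0.28205.
SE = √(p₀(1−p₀)/n) = √(0.1924/273) = 0.02655.
z = (0.28205 − 0.26)/0.02655 = 0.02205/0.02655 = 0.831.
p-value = 2·P(Z > 0.831) ≈ 0.4062, so at α = 0.05 we fail to reject H₀.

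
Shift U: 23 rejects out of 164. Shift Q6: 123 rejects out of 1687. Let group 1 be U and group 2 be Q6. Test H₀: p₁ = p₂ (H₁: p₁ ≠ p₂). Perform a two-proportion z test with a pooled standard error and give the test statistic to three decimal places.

z = 3.054

p̂₁ = 23/164 ≈ 0.14024, p̂₂ = 123/1687 ≈ 0.07291.
Pooled p̂ = (23+123)/(164+1687) = 146/1851 = 0.07888.
SE = √(0.0726548 × 0.00669033) = 0.02205.
z = (0.14024 − 0.07291)/0.02205 = 0.06733/0.02205 = 3.054.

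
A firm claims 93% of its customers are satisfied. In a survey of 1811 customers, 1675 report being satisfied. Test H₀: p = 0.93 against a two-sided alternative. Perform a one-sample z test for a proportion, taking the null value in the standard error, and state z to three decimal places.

p̂ = 1675/1811 ≈ 0.92490.
Standard error under H₀: √(0.93×0.07/1811) = 0.00600.
z = (0.92490 − 0.93)/0.00600 = -0.00510/0.00600 = -0.850.
p-value = 2·P(Z > 0.850) ≈ 0.3953.

z = -0.850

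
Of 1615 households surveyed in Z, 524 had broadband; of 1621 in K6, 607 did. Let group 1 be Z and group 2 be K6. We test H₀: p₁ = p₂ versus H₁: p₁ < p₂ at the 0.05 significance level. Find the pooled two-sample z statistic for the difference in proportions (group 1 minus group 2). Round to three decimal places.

p̂₁ = 524/1615 = 0.32446, p̂₂ = 607/1621 = 0.37446.
Pooled p̂ = (524+607)/(1615+1621) = 1131/3236 = 0.34951.
SE = √(p̂(1−p̂)(1/n₁+1/n₂)) = √(0.34951·0.65049·0.0012361) = √(0.000281029) = 0.01676.
z = (0.32446 − 0.37446)/0.01676 = -0.05000/0.01676 = -2.983.
p-value = P(Z < -2.983) ≈ 0.0014. With α = 0.05, reject H₀.

z = -2.983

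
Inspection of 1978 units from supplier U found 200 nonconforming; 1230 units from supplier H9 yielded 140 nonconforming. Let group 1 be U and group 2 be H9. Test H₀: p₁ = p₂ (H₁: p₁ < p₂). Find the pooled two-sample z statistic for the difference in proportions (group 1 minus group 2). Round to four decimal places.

z = -1.1370

p̂₁ = 200/1978 ≈ 0.101112, p̂₂ = 140/1230 ≈ 0.113821.
Pooled p̂ = (200+140)/(1978+1230) = 340/3208 = 0.105985.
SE = √(0.0947522 × 0.00131857) = 0.011178.
z = (0.101112 − 0.113821)/0.011178 = -0.012709/0.011178 = -1.1370.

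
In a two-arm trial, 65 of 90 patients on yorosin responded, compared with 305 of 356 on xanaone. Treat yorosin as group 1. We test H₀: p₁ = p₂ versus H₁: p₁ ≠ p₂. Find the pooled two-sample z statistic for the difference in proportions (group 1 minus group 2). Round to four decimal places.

z = -3.0324

p̂₁ = 65/90 = 0.7222222, p̂₂ = 305/356 = 0.8567416.
Pooled p̂ = (65+305)/(90+356) = 370/446 = 0.8295964.
SE = √(0.141366 × 0.0139201) = 0.0443602.
z = (0.7222222 − 0.8567416)/0.0443602 = -0.1345194/0.0443602 = -3.0324.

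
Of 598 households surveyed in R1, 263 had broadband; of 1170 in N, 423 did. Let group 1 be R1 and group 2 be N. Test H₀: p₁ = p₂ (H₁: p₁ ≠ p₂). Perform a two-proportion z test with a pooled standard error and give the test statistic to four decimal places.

z = 3.1949

p̂₁ = 263/598 = 0.4397993, p̂₂ = 423/1170 = 0.3615385.
Pooled p̂ = (263+423)/(598+1170) = 686/1768 = 0.3880090.
SE = √(0.237458 × 0.00252694) = 0.0244958.
z = (0.4397993 − 0.3615385)/0.0244958 = 0.0782608/0.0244958 = 3.1949.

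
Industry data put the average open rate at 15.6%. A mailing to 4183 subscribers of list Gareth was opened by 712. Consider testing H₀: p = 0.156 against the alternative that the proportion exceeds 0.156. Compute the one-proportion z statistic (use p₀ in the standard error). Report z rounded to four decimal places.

z = 2.5333

p̂ = 712/4183 = 0.1702128.
SE = √(p₀(1−p₀)/n) = √(0.13166/4183) = 0.0056103.
z = (0.1702128 − 0.156)/0.0056103 = 0.0142128/0.0056103 = 2.5333.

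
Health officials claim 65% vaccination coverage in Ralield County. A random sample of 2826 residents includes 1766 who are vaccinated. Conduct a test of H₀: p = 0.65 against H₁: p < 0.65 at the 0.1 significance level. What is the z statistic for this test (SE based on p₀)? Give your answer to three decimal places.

z = -2.796

p̂ = 1766/2826 ≈ 0.624912.
Under H₀, SE = √(0.65·0.35/2826) = √(8.05025e-05) = 0.008972.
z = (0.624912 − 0.65)/0.008972 = -0.025088/0.008972 = -2.796.
p-value = P(Z < -2.796) ≈ 0.0026, so at α = 0.1 we reject H₀.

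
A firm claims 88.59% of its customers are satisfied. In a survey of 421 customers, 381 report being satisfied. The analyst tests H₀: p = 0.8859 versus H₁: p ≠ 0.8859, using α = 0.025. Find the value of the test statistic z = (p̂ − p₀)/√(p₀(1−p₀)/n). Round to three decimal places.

p̂ = 381/421 = 0.90499.
SE = √(p₀(1−p₀)/n) = √(0.10108/421) = 0.01550.
z = (0.90499 − 0.8859)/0.01550 = 0.01909/0.01550 = 1.232.
Two-sided p-value ≈ 2·Φ(−1.232) = 0.2180; since p > α = 0.025, fail to reject H₀.

z = 1.232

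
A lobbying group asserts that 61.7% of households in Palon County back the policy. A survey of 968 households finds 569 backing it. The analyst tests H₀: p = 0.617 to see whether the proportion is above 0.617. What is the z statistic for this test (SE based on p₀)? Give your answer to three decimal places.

p̂ = 569/968 ≈ 0.587810.
Under H₀, SE = √(0.617·0.383/968) = √(0.000244123) = 0.015624.
z = (0.587810 − 0.617)/0.015624 = -0.029190/0.015624 = -1.868.
p-value = P(Z > -1.868) ≈ 0.9691.

z = -1.868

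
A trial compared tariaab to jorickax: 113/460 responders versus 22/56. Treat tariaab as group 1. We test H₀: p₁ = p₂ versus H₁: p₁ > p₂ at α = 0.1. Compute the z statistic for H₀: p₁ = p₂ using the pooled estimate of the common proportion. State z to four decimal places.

z = -2.3664

p̂₁ = 113/460 ≈ 0.245652, p̂₂ = 22/56 ≈ 0.392857.
Pooled p̂ = (113+22)/(460+56) = 135/516 = 0.261628.
SE = √(p̂(1−p̂)(1/n₁+1/n₂)) = √(0.261628·0.738372·0.0200311) = √(0.00386957) = 0.062206.
z = (0.245652 − 0.392857)/0.062206 = -0.147205/0.062206 = -2.3664.
p-value = P(Z > -2.366) ≈ 0.9910, so at α = 0.1 we fail to reject H₀.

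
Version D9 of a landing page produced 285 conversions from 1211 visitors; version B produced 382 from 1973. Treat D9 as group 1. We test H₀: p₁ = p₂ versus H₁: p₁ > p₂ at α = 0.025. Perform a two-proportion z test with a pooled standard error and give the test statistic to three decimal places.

z = 2.809

p̂₁ = 285/1211 = 0.235343, p̂₂ = 382/1973 = 0.193614.
Pooled p̂ = (285+382)/(1211+1973) = 667/3184 = 0.209485.
SE = √(0.165601 × 0.00133261) = 0.014855.
z = (0.235343 − 0.193614)/0.014855 = 0.041729/0.014855 = 2.809.
p-value = P(Z > 2.809) ≈ 0.0025; since p < α = 0.025, reject H₀.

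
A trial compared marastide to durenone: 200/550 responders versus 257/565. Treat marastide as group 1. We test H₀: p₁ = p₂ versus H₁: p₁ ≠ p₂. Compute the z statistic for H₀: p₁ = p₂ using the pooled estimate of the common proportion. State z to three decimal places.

p̂₁ = 200/550 = 0.36364, p̂₂ = 257/565 = 0.45487.
Pooled p̂ = (200+257)/(550+565) = 457/1115 = 0.40987.
SE = √(0.241876 × 0.00358809) = 0.02946.
z = (0.36364 − 0.45487)/0.02946 = -0.09123/0.02946 = -3.097.
p-value = 2·P(Z > 3.097) ≈ 0.0020.

z = -3.097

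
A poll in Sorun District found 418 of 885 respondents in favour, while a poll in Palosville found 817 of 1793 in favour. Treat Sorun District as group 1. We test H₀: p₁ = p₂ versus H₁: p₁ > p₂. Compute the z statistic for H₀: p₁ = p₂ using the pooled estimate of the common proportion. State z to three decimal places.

p̂₁ = 418/885 = 0.47232, p̂₂ = 817/1793 = 0.45566.
Pooled p̂ = (418+817)/(885+1793) = 1235/2678 = 0.46117.
SE = √(p̂(1−p̂)(1/n₁+1/n₂)) = √(0.46117·0.53883·0.00168767) = √(0.000419372) = 0.02048.
z = (0.47232 − 0.45566)/0.02048 = 0.01666/0.02048 = 0.813.
p-value = P(Z > 0.813) ≈ 0.2080.

z = 0.813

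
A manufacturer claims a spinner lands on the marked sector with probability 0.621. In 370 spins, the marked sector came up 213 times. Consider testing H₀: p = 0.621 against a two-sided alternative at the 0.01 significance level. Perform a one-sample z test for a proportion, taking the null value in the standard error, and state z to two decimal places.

z = -1.80

p̂ = 213/370 ≈ 0.5757.
Under H₀, SE = √(0.621·0.379/370) = √(0.000636105) = 0.0252.
z = (0.5757 − 0.621)/0.0252 = -0.0453/0.0252 = -1.80.
p-value = 2·P(Z > 1.797) ≈ 0.0723; since p > α = 0.01, fail to reject H₀.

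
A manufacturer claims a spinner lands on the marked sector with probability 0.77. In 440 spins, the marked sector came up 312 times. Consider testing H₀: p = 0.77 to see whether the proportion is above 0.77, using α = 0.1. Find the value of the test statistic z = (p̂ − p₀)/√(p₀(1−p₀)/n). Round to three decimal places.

z = -3.036

p̂ = 312/440 ≈ 0.70909.
Standard error under H₀: √(0.77×0.23/440) = 0.02006.
z = (0.70909 − 0.77)/0.02006 = -0.06091/0.02006 = -3.036.
p-value = P(Z > -3.036) ≈ 0.9988, so at α = 0.1 we fail to reject H₀.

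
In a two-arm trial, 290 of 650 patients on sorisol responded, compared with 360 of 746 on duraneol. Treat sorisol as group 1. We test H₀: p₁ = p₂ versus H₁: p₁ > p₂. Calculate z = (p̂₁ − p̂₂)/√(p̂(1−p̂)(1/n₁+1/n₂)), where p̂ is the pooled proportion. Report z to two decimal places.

z = -1.36

p̂₁ = 290/650 ≈ 0.4462, p̂₂ = 360/746 ≈ 0.4826.
Pooled p̂ = (290+360)/(650+746) = 650/1396 = 0.4656.
SE = √(p̂(1−p̂)(1/n₁+1/n₂)) = √(0.4656·0.5344·0.00287894) = √(0.000716332) = 0.0268.
z = (0.4462 − 0.4826)/0.0268 = -0.0364/0.0268 = -1.36.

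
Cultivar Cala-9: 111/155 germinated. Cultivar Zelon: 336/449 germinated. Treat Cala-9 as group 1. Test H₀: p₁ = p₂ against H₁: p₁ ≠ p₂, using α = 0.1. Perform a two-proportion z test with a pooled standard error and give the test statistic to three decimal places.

p̂₁ = 111/155 = 0.71613, p̂₂ = 336/449 = 0.74833.
Pooled p̂ = (111+336)/(155+449) = 447/604 = 0.74007.
SE = √(p̂(1−p̂)(1/n₁+1/n₂)) = √(0.74007·0.25993·0.00867878) = √(0.00166952) = 0.04086.
z = (0.71613 − 0.74833)/0.04086 = -0.03220/0.04086 = -0.788.
p-value = 2·P(Z > 0.788) ≈ 0.4307, so at α = 0.1 we fail to reject H₀.

z = -0.788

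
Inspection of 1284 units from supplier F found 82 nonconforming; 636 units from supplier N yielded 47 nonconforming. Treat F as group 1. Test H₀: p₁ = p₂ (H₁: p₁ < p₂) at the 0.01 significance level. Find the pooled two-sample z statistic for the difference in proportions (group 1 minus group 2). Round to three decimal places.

z = -0.827

p̂₁ = 82/1284 = 0.06386, p̂₂ = 47/636 = 0.07390.
Pooled p̂ = (82+47)/(1284+636) = 129/1920 = 0.06719.
SE = √(p̂(1−p̂)(1/n₁+1/n₂)) = √(0.06719·0.93281·0.00235114) = √(0.000147354) = 0.01214.
z = (0.06386 − 0.07390)/0.01214 = -0.01004/0.01214 = -0.827.
p-value = P(Z < -0.827) ≈ 0.2042; since p > α = 0.01, fail to reject H₀.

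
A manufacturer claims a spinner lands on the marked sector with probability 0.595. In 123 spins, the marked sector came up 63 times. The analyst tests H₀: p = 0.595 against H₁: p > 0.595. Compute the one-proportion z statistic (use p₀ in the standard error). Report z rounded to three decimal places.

z = -1.871

p̂ = 63/123 = 0.51220.
Under H₀, SE = √(0.595·0.405/123) = √(0.00195915) = 0.04426.
z = (0.51220 − 0.595)/0.04426 = -0.08280/0.04426 = -1.871.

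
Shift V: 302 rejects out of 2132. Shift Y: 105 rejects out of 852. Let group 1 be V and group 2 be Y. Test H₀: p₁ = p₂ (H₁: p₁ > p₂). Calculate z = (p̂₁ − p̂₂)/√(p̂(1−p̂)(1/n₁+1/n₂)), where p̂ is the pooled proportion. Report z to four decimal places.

z = 1.3236

p̂₁ = 302/2132 ≈ 0.1416510, p̂₂ = 105/852 ≈ 0.1232394.
Pooled p̂ = (302+105)/(2132+852) = 407/2984 = 0.1363941.
SE = √(p̂(1−p̂)(1/n₁+1/n₂)) = √(0.1363941·0.8636059·0.00164275) = √(0.000193501) = 0.0139105.
z = (0.1416510 − 0.1232394)/0.0139105 = 0.0184116/0.0139105 = 1.3236.
p-value = P(Z > 1.324) ≈ 0.0928.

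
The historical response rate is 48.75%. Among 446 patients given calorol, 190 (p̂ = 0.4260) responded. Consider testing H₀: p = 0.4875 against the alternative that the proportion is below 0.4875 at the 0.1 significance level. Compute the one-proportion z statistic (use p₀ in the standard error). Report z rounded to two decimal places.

p̂ = 190/446 ≈ 0.42601.
SE = √(p₀(1−p₀)/n) = √(0.24984/446) = 0.02367.
z = (0.42601 − 0.4875)/0.02367 = -0.06149/0.02367 = -2.60.
p-value = P(Z < -2.598) ≈ 0.0047. With α = 0.1, reject H₀.

z = -2.60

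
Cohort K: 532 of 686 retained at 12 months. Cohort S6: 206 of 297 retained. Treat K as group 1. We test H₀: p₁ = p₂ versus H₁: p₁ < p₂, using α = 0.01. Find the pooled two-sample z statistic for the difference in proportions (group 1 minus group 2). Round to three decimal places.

p̂₁ = 532/686 = 0.77551, p̂₂ = 206/297 = 0.69360.
Pooled p̂ = (532+206)/(686+297) = 738/983 = 0.75076.
SE = √(0.187118 × 0.00482473) = 0.03005.
z = (0.77551 − 0.69360)/0.03005 = 0.08191/0.03005 = 2.726.
p-value = P(Z < 2.726) ≈ 0.9968; since p > α = 0.01, fail to reject H₀.

z = 2.726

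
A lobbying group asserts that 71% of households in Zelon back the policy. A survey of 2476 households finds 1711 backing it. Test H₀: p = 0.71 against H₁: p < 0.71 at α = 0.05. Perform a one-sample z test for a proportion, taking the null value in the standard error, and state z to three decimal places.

z = -2.080

p̂ = 1711/2476 ≈ 0.69103.
Standard error under H₀: √(0.71×0.29/2476) = 0.00912.
z = (0.69103 − 0.71)/0.00912 = -0.01897/0.00912 = -2.080.
p-value = P(Z < -2.080) ≈ 0.0188, so at α = 0.05 we reject H₀.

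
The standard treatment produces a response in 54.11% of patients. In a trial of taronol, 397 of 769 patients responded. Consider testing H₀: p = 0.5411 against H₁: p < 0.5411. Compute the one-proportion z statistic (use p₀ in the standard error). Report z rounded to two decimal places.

z = -1.38

p̂ = 397/769 ≈ 0.5163.
Under H₀, SE = √(0.5411·0.4589/769) = √(0.000322901) = 0.0180.
z = (0.5163 − 0.5411)/0.0180 = -0.0248/0.0180 = -1.38.
p-value = P(Z < -1.383) ≈ 0.0834.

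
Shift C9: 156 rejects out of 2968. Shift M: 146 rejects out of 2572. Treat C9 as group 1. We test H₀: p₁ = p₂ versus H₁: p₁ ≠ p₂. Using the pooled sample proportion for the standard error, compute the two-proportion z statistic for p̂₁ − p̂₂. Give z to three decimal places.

p̂₁ = 156/2968 ≈ 0.052561, p̂₂ = 146/2572 ≈ 0.056765.
Pooled p̂ = (156+146)/(2968+2572) = 302/5540 = 0.054513.
SE = √(0.051541 × 0.00072573) = 0.006116.
z = (0.052561 − 0.056765)/0.006116 = -0.004204/0.006116 = -0.687.
p-value = 2·P(Z > 0.687) ≈ 0.4918.

z = -0.687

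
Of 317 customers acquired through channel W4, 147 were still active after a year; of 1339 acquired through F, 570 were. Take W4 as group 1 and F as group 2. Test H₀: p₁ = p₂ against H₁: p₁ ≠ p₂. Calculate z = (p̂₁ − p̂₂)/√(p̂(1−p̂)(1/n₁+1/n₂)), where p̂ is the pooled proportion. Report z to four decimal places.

z = 1.2289

p̂₁ = 147/317 = 0.4637224, p̂₂ = 570/1339 = 0.4256908.
Pooled p̂ = (147+570)/(317+1339) = 717/1656 = 0.4329710.
SE = √(p̂(1−p̂)(1/n₁+1/n₂)) = √(0.4329710·0.5670290·0.0039014) = √(0.000957821) = 0.0309487.
z = (0.4637224 − 0.4256908)/0.0309487 = 0.0380316/0.0309487 = 1.2289.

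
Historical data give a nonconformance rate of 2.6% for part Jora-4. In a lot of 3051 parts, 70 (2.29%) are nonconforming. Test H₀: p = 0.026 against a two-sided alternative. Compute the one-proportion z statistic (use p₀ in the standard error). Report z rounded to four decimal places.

p̂ = 70/3051 ≈ 0.0229433.
Under H₀, SE = √(0.026·0.974/3051) = √(8.30023e-06) = 0.0028810.
z = (0.0229433 − 0.026)/0.0028810 = -0.0030567/0.0028810 = -1.0610.

z = -1.0610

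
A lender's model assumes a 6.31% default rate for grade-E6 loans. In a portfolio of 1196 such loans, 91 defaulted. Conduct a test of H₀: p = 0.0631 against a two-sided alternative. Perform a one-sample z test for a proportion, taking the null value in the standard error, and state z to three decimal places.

z = 1.847

p̂ = 91/1196 ≈ 0.076087.
Standard error under H₀: √(0.0631×0.9369/1196) = 0.007031.
z = (0.076087 − 0.0631)/0.007031 = 0.012987/0.007031 = 1.847.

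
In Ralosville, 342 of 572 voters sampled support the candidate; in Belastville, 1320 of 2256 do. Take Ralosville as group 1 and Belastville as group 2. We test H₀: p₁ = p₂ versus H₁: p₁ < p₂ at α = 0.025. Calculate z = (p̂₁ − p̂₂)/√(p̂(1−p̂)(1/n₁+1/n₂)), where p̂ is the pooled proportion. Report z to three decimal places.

p̂₁ = 342/572 ≈ 0.59790, p̂₂ = 1320/2256 ≈ 0.58511.
Pooled p̂ = (342+1320)/(572+2256) = 1662/2828 = 0.58769.
SE = √(0.24231 × 0.00219151) = 0.02304.
z = (0.59790 − 0.58511)/0.02304 = 0.01279/0.02304 = 0.555.
p-value = P(Z < 0.555) ≈ 0.7106, so at α = 0.025 we fail to reject H₀.

z = 0.555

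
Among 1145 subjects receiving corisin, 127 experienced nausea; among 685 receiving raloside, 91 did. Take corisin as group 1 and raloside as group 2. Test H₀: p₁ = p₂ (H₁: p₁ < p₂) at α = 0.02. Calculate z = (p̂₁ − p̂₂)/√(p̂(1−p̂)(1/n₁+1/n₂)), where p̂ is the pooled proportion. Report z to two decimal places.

p̂₁ = 127/1145 ≈ 0.1109, p̂₂ = 91/685 ≈ 0.1328.
Pooled p̂ = (127+91)/(1145+685) = 218/1830 = 0.1191.
SE = √(p̂(1−p̂)(1/n₁+1/n₂)) = √(0.1191·0.8809·0.00233322) = √(0.000244835) = 0.0156.
z = (0.1109 − 0.1328)/0.0156 = -0.0219/0.0156 = -1.40.
p-value = P(Z < -1.402) ≈ 0.0805, so at α = 0.02 we fail to reject H₀.

z = -1.40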